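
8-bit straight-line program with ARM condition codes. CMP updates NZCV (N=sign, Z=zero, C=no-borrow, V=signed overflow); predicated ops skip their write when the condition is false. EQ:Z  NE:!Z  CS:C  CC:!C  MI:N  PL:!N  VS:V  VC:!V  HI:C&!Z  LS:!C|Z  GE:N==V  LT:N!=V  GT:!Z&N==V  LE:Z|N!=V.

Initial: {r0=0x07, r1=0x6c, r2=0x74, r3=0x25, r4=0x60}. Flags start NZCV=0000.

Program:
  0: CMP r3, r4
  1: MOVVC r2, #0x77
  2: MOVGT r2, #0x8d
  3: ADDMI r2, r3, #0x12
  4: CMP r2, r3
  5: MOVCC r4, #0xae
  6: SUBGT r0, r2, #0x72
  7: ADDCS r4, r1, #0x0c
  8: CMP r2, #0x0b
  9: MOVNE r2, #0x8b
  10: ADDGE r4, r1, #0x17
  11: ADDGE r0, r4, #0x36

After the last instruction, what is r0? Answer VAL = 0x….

VAL = 0xb9

0: ✓ CMP  NZCV=1000
1: ✓ MOVVC  r2←0x77
2: · MOVGT
3: ✓ ADDMI  r2←0x37
4: ✓ CMP  NZCV=0010
5: · MOVCC
6: ✓ SUBGT  r0←0xc5
7: ✓ ADDCS  r4←0x78
8: ✓ CMP  NZCV=0010
9: ✓ MOVNE  r2←0x8b
10: ✓ ADDGE  r4←0x83
11: ✓ ADDGE  r0←0xb9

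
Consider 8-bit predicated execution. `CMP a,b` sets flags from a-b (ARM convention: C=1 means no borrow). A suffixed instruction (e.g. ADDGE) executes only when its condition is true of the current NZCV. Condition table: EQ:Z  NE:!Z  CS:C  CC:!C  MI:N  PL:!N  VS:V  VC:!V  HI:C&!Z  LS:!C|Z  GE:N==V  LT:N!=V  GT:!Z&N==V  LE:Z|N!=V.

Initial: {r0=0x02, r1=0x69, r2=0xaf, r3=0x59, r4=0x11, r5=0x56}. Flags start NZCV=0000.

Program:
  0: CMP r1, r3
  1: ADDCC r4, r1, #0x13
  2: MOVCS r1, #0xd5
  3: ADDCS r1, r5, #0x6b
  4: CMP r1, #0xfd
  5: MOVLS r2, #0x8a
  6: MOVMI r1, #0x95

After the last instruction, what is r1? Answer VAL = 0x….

0: ✓ CMP  NZCV=0010
1: · ADDCC
2: ✓ MOVCS  r1←0xd5
3: ✓ ADDCS  r1←0xc1
4: ✓ CMP  NZCV=1000
5: ✓ MOVLS  r2←0x8a
6: ✓ MOVMI  r1←0x95

VAL = 0x95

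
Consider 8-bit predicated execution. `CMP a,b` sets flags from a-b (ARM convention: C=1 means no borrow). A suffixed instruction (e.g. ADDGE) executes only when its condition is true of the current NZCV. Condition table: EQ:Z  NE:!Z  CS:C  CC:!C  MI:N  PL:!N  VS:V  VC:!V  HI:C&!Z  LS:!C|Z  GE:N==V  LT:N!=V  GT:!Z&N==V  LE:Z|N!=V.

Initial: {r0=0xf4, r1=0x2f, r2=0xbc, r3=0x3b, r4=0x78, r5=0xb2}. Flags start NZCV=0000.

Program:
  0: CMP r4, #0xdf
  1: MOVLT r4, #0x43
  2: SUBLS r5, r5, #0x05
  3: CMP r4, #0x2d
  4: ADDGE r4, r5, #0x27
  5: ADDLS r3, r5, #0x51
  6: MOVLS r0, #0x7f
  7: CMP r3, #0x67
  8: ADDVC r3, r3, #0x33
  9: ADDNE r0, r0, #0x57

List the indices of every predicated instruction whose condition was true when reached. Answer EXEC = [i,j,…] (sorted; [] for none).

EXEC = [2,4,8,9]

[0] flags=1001 → (cmp)
[1] flags=1001 LT?F → skip
[2] flags=1001 LS?T → r5=0xad
[3] flags=0010 → (cmp)
[4] flags=0010 GE?T → r4=0xd4
[5] flags=0010 LS?F → skip
[6] flags=0010 LS?F → skip
[7] flags=1000 → (cmp)
[8] flags=1000 VC?T → r3=0x6e
[9] flags=1000 NE?T → r0=0x4b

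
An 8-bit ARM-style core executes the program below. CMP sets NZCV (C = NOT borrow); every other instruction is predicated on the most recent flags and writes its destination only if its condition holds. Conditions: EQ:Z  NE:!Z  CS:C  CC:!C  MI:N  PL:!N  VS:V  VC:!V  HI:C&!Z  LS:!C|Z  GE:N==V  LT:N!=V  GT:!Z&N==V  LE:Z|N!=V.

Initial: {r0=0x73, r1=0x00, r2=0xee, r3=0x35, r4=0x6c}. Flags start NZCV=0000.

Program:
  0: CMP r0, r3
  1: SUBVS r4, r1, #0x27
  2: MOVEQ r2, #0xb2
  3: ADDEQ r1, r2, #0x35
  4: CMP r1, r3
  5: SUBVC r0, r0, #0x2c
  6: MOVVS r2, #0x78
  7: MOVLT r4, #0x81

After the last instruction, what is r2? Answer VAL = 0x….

0: ✓ CMP  NZCV=0010
1: · SUBVS
2: · MOVEQ
3: · ADDEQ
4: ✓ CMP  NZCV=1000
5: ✓ SUBVC  r0←0x47
6: · MOVVS
7: ✓ MOVLT  r4←0x81

VAL = 0xee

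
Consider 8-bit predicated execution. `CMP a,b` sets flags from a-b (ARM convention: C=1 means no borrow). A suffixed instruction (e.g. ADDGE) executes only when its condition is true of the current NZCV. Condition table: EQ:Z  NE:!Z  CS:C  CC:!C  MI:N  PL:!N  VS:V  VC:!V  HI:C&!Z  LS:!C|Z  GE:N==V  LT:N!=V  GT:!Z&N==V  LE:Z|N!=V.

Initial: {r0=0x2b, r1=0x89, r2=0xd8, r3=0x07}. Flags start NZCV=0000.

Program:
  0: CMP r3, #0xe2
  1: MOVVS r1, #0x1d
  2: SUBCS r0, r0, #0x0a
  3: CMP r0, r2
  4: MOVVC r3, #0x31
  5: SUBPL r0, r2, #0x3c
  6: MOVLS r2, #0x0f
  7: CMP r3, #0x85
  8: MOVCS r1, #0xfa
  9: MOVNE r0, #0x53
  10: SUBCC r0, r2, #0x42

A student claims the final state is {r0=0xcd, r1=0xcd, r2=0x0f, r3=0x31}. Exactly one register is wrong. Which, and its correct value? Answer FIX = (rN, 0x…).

FIX = (r1, 0x89)

0: ✓ CMP  NZCV=0000
1: · MOVVS
2: · SUBCS
3: ✓ CMP  NZCV=0000
4: ✓ MOVVC  r3←0x31
5: ✓ SUBPL  r0←0x9c
6: ✓ MOVLS  r2←0x0f
7: ✓ CMP  NZCV=1001
8: · MOVCS
9: ✓ MOVNE  r0←0x53
10: ✓ SUBCC  r0←0xcd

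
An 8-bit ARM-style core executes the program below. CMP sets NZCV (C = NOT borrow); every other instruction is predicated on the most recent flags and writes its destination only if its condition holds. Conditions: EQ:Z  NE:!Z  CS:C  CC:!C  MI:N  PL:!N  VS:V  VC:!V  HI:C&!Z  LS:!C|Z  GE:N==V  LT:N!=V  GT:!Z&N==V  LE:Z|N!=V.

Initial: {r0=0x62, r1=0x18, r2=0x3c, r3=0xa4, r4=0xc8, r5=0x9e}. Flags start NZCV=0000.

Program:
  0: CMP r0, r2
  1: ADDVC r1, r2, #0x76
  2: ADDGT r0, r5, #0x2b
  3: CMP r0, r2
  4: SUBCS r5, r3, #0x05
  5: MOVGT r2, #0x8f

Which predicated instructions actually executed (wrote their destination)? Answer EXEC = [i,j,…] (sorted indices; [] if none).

EXEC = [1,2,4]

0: ✓ CMP  NZCV=0010
1: ✓ ADDVC  r1←0xb2
2: ✓ ADDGT  r0←0xc9
3: ✓ CMP  NZCV=1010
4: ✓ SUBCS  r5←0x9f
5: · MOVGT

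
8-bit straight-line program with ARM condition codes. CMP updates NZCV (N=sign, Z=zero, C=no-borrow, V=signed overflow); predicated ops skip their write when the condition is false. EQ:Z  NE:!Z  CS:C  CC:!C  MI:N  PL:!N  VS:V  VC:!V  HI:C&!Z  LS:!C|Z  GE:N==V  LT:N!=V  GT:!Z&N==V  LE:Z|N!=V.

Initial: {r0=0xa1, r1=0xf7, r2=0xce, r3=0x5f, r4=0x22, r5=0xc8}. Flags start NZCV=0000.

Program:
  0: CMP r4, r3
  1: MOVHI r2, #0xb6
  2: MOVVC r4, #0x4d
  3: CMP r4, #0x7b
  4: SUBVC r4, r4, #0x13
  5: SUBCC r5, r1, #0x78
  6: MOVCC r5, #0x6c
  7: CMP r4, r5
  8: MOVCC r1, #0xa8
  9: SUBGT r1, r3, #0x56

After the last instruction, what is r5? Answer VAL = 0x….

0: ✓ CMP  NZCV=1000
1: · MOVHI
2: ✓ MOVVC  r4←0x4d
3: ✓ CMP  NZCV=1000
4: ✓ SUBVC  r4←0x3a
5: ✓ SUBCC  r5←0x7f
6: ✓ MOVCC  r5←0x6c
7: ✓ CMP  NZCV=1000
8: ✓ MOVCC  r1←0xa8
9: · SUBGT

VAL = 0x6c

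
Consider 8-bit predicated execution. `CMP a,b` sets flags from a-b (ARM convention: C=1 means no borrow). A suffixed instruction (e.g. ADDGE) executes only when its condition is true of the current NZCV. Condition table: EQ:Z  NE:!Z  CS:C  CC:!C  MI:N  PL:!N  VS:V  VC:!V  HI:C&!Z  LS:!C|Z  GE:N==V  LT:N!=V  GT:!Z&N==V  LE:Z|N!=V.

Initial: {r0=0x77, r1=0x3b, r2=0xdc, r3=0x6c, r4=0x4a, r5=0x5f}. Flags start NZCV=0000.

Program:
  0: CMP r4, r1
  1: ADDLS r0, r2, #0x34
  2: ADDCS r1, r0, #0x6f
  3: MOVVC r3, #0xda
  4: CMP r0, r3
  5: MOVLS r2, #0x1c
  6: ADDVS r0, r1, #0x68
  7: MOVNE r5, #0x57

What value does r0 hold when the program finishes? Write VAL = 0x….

[0] flags=0010 → (cmp)
[1] flags=0010 LS?F → skip
[2] flags=0010 CS?T → r1=0xe6
[3] flags=0010 VC?T → r3=0xda
[4] flags=1001 → (cmp)
[5] flags=1001 LS?T → r2=0x1c
[6] flags=1001 VS?T → r0=0x4e
[7] flags=1001 NE?T → r5=0x57

VAL = 0x4e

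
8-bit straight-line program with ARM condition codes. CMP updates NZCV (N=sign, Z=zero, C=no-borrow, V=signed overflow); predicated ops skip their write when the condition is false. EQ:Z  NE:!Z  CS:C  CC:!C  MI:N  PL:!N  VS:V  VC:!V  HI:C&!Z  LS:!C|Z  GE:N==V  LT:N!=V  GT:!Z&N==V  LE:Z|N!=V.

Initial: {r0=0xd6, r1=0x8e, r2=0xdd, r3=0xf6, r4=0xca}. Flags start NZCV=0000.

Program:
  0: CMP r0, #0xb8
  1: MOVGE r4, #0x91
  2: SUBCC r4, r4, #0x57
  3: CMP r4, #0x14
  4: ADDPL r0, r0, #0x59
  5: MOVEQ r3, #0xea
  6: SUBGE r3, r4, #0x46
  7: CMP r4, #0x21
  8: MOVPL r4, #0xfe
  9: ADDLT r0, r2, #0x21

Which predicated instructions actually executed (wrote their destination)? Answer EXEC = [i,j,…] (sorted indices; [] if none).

0: ✓ CMP  NZCV=0010
1: ✓ MOVGE  r4←0x91
2: · SUBCC
3: ✓ CMP  NZCV=0011
4: ✓ ADDPL  r0←0x2f
5: · MOVEQ
6: · SUBGE
7: ✓ CMP  NZCV=0011
8: ✓ MOVPL  r4←0xfe
9: ✓ ADDLT  r0←0xfe

EXEC = [1,4,8,9]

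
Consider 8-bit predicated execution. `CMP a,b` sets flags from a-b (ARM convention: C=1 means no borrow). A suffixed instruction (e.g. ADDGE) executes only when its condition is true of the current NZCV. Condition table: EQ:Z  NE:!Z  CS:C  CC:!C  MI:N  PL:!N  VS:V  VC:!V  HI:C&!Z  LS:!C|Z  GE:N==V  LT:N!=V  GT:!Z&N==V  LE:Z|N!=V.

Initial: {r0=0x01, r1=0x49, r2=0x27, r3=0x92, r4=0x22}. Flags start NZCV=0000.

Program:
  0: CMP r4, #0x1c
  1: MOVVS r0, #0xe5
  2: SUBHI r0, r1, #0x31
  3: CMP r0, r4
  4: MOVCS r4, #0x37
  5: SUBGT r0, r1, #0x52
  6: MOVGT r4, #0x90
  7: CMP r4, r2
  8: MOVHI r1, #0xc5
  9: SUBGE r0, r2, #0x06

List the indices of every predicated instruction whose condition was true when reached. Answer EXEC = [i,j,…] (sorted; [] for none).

EXEC = [2]

[0] flags=0010 → (cmp)
[1] flags=0010 VS?F → skip
[2] flags=0010 HI?T → r0=0x18
[3] flags=1000 → (cmp)
[4] flags=1000 CS?F → skip
[5] flags=1000 GT?F → skip
[6] flags=1000 GT?F → skip
[7] flags=1000 → (cmp)
[8] flags=1000 HI?F → skip
[9] flags=1000 GE?F → skip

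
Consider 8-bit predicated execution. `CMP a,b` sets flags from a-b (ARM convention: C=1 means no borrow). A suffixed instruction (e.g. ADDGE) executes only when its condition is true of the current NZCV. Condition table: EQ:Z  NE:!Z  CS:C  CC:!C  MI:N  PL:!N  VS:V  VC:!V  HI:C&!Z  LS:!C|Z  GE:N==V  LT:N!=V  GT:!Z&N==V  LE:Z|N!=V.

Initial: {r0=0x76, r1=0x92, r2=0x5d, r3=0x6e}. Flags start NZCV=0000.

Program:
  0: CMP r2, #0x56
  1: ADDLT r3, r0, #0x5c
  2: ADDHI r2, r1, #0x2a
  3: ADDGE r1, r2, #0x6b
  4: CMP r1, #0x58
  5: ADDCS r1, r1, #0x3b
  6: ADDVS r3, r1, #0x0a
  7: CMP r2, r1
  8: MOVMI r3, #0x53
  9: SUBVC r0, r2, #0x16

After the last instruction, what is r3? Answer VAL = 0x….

0: ✓ CMP  NZCV=0010
1: · ADDLT
2: ✓ ADDHI  r2←0xbc
3: ✓ ADDGE  r1←0x27
4: ✓ CMP  NZCV=1000
5: · ADDCS
6: · ADDVS
7: ✓ CMP  NZCV=1010
8: ✓ MOVMI  r3←0x53
9: ✓ SUBVC  r0←0xa6

VAL = 0x53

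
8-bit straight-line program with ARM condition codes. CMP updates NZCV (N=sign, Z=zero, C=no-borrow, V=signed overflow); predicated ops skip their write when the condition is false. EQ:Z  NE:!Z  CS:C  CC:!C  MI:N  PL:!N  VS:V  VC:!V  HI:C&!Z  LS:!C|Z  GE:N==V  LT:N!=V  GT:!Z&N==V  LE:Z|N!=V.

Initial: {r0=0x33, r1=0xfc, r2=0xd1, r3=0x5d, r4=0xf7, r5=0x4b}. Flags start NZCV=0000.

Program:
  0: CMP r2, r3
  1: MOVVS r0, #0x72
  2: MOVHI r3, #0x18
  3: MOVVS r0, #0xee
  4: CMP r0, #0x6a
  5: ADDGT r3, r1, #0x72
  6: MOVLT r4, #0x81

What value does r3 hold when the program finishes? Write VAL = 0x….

VAL = 0x18

0: ✓ CMP  NZCV=0011
1: ✓ MOVVS  r0←0x72
2: ✓ MOVHI  r3←0x18
3: ✓ MOVVS  r0←0xee
4: ✓ CMP  NZCV=1010
5: · ADDGT
6: ✓ MOVLT  r4←0x81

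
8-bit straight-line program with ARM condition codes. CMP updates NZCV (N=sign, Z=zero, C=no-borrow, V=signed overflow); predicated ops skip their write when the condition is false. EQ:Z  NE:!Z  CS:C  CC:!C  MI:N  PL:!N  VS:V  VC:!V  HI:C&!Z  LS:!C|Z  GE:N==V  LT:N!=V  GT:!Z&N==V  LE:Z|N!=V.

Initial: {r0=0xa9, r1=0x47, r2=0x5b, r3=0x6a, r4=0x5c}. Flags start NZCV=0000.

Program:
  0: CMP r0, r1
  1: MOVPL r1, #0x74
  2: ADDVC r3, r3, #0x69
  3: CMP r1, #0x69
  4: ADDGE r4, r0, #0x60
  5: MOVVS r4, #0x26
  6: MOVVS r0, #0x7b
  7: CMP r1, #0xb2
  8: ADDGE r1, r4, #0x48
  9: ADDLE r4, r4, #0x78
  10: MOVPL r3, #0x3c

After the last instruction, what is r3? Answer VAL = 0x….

VAL = 0x6a

0: ✓ CMP  NZCV=0011
1: ✓ MOVPL  r1←0x74
2: · ADDVC
3: ✓ CMP  NZCV=0010
4: ✓ ADDGE  r4←0x09
5: · MOVVS
6: · MOVVS
7: ✓ CMP  NZCV=1001
8: ✓ ADDGE  r1←0x51
9: · ADDLE
10: · MOVPL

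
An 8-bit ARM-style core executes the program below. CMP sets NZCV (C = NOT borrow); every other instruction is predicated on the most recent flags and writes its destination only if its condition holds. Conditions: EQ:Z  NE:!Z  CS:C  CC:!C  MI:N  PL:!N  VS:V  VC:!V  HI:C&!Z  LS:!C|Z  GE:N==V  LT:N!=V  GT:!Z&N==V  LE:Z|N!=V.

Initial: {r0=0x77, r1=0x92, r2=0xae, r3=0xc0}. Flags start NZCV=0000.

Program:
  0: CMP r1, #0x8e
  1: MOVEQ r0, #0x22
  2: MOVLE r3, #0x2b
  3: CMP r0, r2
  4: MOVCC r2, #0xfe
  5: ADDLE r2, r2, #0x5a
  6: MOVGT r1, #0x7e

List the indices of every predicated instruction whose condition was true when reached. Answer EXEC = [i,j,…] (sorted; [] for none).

[0] flags=0010 → (cmp)
[1] flags=0010 EQ?F → skip
[2] flags=0010 LE?F → skip
[3] flags=1001 → (cmp)
[4] flags=1001 CC?T → r2=0xfe
[5] flags=1001 LE?F → skip
[6] flags=1001 GT?T → r1=0x7e

EXEC = [4,6]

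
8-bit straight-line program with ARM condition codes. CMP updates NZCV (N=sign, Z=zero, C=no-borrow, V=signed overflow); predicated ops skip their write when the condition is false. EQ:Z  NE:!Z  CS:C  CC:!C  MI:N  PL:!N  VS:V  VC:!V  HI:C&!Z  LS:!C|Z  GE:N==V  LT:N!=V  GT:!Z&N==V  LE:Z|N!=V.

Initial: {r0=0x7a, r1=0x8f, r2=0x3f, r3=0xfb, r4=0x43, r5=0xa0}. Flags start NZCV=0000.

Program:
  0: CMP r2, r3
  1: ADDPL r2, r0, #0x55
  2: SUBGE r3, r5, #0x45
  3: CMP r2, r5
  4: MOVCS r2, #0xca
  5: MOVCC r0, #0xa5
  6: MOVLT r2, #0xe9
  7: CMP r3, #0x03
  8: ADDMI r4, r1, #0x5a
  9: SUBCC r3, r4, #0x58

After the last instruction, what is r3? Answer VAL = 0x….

VAL = 0x5b

0: ✓ CMP  NZCV=0000
1: ✓ ADDPL  r2←0xcf
2: ✓ SUBGE  r3←0x5b
3: ✓ CMP  NZCV=0010
4: ✓ MOVCS  r2←0xca
5: · MOVCC
6: · MOVLT
7: ✓ CMP  NZCV=0010
8: · ADDMI
9: · SUBCC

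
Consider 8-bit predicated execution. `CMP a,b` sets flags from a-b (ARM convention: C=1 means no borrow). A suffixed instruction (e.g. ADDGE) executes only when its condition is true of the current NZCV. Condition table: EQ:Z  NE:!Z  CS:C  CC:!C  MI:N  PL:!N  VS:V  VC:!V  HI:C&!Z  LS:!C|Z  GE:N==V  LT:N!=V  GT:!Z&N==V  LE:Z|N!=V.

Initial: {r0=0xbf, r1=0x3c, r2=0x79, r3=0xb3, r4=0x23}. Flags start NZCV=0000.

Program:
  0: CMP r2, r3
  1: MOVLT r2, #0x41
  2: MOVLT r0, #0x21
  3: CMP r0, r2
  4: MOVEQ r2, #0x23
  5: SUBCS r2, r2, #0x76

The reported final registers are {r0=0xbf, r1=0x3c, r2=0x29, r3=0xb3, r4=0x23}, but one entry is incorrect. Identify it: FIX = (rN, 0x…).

[0] flags=1001 → (cmp)
[1] flags=1001 LT?F → skip
[2] flags=1001 LT?F → skip
[3] flags=0011 → (cmp)
[4] flags=0011 EQ?F → skip
[5] flags=0011 CS?T → r2=0x03

FIX = (r2, 0x03)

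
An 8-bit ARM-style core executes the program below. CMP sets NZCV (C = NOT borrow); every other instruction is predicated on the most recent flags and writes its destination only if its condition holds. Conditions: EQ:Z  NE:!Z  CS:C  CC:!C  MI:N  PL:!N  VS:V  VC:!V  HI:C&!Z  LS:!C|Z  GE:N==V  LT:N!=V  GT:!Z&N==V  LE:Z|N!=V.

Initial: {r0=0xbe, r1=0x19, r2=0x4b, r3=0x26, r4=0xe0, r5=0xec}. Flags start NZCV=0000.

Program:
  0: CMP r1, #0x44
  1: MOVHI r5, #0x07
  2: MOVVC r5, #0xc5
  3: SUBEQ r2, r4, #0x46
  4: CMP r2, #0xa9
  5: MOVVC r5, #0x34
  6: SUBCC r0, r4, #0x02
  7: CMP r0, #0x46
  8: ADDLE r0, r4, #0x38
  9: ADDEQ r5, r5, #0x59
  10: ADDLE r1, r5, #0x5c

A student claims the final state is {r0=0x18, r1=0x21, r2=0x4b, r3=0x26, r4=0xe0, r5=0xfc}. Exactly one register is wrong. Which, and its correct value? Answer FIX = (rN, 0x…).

FIX = (r5, 0xc5)

0: ✓ CMP  NZCV=1000
1: · MOVHI
2: ✓ MOVVC  r5←0xc5
3: · SUBEQ
4: ✓ CMP  NZCV=1001
5: · MOVVC
6: ✓ SUBCC  r0←0xde
7: ✓ CMP  NZCV=1010
8: ✓ ADDLE  r0←0x18
9: · ADDEQ
10: ✓ ADDLE  r1←0x21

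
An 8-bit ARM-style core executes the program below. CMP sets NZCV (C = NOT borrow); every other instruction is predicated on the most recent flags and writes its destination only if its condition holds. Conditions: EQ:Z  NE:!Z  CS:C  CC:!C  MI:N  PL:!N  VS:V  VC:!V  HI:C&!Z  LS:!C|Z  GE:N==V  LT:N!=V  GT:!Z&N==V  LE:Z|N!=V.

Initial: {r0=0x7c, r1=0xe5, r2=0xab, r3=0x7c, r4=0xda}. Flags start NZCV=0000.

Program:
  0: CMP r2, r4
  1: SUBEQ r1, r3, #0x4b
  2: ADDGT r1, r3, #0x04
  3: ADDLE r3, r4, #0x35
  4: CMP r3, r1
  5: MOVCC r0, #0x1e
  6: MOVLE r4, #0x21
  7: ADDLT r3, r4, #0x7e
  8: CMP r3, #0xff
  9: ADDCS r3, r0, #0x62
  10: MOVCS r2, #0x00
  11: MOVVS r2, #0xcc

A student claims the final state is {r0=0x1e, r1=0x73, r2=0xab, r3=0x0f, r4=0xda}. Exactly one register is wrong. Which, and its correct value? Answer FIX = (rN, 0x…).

[0] flags=1000 → (cmp)
[1] flags=1000 EQ?F → skip
[2] flags=1000 GT?F → skip
[3] flags=1000 LE?T → r3=0x0f
[4] flags=0000 → (cmp)
[5] flags=0000 CC?T → r0=0x1e
[6] flags=0000 LE?F → skip
[7] flags=0000 LT?F → skip
[8] flags=0000 → (cmp)
[9] flags=0000 CS?F → skip
[10] flags=0000 CS?F → skip
[11] flags=0000 VS?F → skip

FIX = (r1, 0xe5)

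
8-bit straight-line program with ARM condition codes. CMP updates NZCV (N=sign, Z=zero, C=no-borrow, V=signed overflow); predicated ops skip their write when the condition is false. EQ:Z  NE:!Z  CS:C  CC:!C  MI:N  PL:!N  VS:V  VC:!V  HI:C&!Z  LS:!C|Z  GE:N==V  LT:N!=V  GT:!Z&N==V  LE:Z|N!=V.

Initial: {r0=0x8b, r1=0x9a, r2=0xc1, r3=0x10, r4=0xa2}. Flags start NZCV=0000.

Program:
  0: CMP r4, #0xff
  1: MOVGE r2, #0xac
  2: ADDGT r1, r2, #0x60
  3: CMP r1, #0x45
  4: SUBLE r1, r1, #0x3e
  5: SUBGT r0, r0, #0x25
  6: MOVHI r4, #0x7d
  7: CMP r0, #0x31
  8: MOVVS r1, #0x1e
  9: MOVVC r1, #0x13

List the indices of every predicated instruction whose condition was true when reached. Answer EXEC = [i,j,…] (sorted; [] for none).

[0] flags=1000 → (cmp)
[1] flags=1000 GE?F → skip
[2] flags=1000 GT?F → skip
[3] flags=0011 → (cmp)
[4] flags=0011 LE?T → r1=0x5c
[5] flags=0011 GT?F → skip
[6] flags=0011 HI?T → r4=0x7d
[7] flags=0011 → (cmp)
[8] flags=0011 VS?T → r1=0x1e
[9] flags=0011 VC?F → skip

EXEC = [4,6,8]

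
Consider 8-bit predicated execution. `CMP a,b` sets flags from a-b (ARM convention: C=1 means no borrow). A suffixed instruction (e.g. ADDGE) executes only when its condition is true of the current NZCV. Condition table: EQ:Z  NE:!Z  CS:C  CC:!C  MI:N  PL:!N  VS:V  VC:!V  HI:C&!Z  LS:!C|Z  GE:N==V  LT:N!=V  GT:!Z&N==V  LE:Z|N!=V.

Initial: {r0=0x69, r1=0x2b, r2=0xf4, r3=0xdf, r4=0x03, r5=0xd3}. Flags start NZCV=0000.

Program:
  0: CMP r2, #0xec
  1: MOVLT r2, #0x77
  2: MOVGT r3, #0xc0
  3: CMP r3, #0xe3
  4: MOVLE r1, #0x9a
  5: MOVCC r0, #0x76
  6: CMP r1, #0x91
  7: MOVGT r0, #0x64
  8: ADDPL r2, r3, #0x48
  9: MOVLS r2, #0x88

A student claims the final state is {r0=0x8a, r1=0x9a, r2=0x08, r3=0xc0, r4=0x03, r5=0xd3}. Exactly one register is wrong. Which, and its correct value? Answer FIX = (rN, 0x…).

FIX = (r0, 0x64)

[0] flags=0010 → (cmp)
[1] flags=0010 LT?F → skip
[2] flags=0010 GT?T → r3=0xc0
[3] flags=1000 → (cmp)
[4] flags=1000 LE?T → r1=0x9a
[5] flags=1000 CC?T → r0=0x76
[6] flags=0010 → (cmp)
[7] flags=0010 GT?T → r0=0x64
[8] flags=0010 PL?T → r2=0x08
[9] flags=0010 LS?F → skip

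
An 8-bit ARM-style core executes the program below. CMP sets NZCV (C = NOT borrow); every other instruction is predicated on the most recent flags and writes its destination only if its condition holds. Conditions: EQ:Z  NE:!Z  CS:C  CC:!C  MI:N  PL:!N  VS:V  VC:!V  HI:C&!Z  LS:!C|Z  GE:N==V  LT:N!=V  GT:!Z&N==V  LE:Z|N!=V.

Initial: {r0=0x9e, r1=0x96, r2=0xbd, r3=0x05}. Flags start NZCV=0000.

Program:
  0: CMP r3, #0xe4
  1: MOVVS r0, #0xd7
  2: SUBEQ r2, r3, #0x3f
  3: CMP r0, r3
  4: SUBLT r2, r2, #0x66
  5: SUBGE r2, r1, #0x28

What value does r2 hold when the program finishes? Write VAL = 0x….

[0] flags=0000 → (cmp)
[1] flags=0000 VS?F → skip
[2] flags=0000 EQ?F → skip
[3] flags=1010 → (cmp)
[4] flags=1010 LT?T → r2=0x57
[5] flags=1010 GE?F → skip

VAL = 0x57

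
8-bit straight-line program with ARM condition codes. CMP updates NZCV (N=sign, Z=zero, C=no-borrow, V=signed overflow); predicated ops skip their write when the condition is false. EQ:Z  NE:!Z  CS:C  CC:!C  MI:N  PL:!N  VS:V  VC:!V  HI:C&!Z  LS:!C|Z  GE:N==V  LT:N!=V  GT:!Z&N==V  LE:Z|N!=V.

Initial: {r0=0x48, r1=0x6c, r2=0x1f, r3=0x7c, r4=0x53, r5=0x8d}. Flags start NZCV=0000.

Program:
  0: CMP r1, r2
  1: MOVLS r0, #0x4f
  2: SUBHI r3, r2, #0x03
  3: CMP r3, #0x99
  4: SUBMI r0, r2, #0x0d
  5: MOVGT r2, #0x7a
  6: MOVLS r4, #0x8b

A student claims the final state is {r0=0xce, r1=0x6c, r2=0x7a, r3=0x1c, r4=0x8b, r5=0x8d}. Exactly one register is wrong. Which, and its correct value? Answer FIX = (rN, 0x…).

[0] flags=0010 → (cmp)
[1] flags=0010 LS?F → skip
[2] flags=0010 HI?T → r3=0x1c
[3] flags=1001 → (cmp)
[4] flags=1001 MI?T → r0=0x12
[5] flags=1001 GT?T → r2=0x7a
[6] flags=1001 LS?T → r4=0x8b

FIX = (r0, 0x12)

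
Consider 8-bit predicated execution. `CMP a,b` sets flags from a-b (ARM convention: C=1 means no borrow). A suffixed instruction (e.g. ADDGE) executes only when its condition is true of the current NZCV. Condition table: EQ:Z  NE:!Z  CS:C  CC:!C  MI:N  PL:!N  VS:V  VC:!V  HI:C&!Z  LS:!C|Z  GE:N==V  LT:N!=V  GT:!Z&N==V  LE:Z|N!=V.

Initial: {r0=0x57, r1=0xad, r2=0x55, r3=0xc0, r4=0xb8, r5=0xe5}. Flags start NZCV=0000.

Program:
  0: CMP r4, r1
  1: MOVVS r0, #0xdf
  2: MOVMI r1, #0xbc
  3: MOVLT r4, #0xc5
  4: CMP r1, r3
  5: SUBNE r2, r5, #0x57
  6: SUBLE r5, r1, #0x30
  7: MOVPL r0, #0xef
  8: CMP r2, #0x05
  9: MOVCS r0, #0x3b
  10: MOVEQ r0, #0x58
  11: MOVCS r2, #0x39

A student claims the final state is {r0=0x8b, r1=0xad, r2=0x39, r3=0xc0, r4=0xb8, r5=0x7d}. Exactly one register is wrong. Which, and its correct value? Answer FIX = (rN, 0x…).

FIX = (r0, 0x3b)

0: ✓ CMP  NZCV=0010
1: · MOVVS
2: · MOVMI
3: · MOVLT
4: ✓ CMP  NZCV=1000
5: ✓ SUBNE  r2←0x8e
6: ✓ SUBLE  r5←0x7d
7: · MOVPL
8: ✓ CMP  NZCV=1010
9: ✓ MOVCS  r0←0x3b
10: · MOVEQ
11: ✓ MOVCS  r2←0x39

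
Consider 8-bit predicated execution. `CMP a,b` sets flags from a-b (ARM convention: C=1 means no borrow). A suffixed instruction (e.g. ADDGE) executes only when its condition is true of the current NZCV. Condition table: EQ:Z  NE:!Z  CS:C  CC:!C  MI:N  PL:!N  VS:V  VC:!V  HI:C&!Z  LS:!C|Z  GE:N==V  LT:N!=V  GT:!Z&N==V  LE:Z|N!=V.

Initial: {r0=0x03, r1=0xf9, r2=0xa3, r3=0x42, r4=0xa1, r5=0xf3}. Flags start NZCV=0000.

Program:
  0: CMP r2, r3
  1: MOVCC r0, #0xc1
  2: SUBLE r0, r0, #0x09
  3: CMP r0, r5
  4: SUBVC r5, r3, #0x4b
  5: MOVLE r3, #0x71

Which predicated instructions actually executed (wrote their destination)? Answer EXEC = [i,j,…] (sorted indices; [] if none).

[0] flags=0011 → (cmp)
[1] flags=0011 CC?F → skip
[2] flags=0011 LE?T → r0=0xfa
[3] flags=0010 → (cmp)
[4] flags=0010 VC?T → r5=0xf7
[5] flags=0010 LE?F → skip

EXEC = [2,4]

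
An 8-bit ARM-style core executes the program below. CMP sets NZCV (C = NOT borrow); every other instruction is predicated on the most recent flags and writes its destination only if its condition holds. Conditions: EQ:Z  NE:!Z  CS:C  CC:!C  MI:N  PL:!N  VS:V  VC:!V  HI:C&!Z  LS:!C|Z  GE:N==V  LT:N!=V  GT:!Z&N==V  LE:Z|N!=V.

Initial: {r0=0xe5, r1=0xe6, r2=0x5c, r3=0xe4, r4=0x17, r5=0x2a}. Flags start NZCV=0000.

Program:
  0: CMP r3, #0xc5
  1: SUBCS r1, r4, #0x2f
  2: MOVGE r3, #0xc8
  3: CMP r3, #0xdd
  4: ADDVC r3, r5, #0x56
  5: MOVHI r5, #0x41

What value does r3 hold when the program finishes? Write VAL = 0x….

0: ✓ CMP  NZCV=0010
1: ✓ SUBCS  r1←0xe8
2: ✓ MOVGE  r3←0xc8
3: ✓ CMP  NZCV=1000
4: ✓ ADDVC  r3←0x80
5: · MOVHI

VAL = 0x80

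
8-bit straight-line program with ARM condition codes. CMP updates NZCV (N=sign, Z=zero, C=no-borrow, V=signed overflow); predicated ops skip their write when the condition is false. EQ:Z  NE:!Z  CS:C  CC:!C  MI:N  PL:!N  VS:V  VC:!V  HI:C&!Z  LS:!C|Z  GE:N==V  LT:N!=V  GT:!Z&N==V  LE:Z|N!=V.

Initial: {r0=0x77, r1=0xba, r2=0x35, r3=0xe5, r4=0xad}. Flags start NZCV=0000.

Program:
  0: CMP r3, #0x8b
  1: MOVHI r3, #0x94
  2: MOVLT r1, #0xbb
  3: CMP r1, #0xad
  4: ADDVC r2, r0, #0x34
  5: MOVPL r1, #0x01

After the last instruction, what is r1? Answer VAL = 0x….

VAL = 0x01

0: ✓ CMP  NZCV=0010
1: ✓ MOVHI  r3←0x94
2: · MOVLT
3: ✓ CMP  NZCV=0010
4: ✓ ADDVC  r2←0xab
5: ✓ MOVPL  r1←0x01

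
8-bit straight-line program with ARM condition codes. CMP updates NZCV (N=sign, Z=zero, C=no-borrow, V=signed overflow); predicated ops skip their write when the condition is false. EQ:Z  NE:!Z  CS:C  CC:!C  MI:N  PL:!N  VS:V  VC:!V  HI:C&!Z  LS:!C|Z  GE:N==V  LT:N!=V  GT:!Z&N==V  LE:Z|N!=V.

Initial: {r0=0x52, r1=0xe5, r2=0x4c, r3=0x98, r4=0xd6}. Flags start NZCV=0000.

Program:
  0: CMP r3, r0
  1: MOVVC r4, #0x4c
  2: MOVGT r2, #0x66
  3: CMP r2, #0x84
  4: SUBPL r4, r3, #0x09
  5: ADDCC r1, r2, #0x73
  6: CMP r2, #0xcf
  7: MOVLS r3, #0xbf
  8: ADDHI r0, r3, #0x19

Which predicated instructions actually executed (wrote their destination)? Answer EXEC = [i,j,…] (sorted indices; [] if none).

0: ✓ CMP  NZCV=0011
1: · MOVVC
2: · MOVGT
3: ✓ CMP  NZCV=1001
4: · SUBPL
5: ✓ ADDCC  r1←0xbf
6: ✓ CMP  NZCV=0000
7: ✓ MOVLS  r3←0xbf
8: · ADDHI

EXEC = [5,7]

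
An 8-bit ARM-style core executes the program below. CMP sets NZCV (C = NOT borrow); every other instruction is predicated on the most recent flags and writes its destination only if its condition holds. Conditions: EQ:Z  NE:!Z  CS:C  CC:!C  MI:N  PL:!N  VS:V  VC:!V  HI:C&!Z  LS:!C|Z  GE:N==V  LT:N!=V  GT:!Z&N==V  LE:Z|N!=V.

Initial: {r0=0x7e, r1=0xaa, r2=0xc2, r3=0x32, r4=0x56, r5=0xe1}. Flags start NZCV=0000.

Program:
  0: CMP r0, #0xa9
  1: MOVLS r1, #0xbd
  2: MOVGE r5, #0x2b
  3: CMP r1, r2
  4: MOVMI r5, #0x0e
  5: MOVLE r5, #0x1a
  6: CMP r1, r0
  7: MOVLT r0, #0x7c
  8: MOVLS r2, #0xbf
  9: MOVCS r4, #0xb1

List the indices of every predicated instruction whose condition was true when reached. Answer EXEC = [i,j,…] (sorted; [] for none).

EXEC = [1,2,4,5,7,9]

[0] flags=1001 → (cmp)
[1] flags=1001 LS?T → r1=0xbd
[2] flags=1001 GE?T → r5=0x2b
[3] flags=1000 → (cmp)
[4] flags=1000 MI?T → r5=0x0e
[5] flags=1000 LE?T → r5=0x1a
[6] flags=0011 → (cmp)
[7] flags=0011 LT?T → r0=0x7c
[8] flags=0011 LS?F → skip
[9] flags=0011 CS?T → r4=0xb1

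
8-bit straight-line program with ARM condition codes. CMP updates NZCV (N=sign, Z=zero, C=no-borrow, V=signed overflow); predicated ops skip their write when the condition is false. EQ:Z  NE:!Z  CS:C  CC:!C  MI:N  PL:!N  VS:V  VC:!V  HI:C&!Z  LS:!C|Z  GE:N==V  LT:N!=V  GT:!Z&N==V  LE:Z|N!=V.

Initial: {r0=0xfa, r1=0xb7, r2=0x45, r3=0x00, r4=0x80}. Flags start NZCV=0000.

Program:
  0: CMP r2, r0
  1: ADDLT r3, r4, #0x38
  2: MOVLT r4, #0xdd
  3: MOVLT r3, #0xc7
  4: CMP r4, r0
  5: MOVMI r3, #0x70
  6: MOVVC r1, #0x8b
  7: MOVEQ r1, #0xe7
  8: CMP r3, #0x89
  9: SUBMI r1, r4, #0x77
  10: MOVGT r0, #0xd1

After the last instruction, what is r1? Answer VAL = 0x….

0: ✓ CMP  NZCV=0000
1: · ADDLT
2: · MOVLT
3: · MOVLT
4: ✓ CMP  NZCV=1000
5: ✓ MOVMI  r3←0x70
6: ✓ MOVVC  r1←0x8b
7: · MOVEQ
8: ✓ CMP  NZCV=1001
9: ✓ SUBMI  r1←0x09
10: ✓ MOVGT  r0←0xd1

VAL = 0x09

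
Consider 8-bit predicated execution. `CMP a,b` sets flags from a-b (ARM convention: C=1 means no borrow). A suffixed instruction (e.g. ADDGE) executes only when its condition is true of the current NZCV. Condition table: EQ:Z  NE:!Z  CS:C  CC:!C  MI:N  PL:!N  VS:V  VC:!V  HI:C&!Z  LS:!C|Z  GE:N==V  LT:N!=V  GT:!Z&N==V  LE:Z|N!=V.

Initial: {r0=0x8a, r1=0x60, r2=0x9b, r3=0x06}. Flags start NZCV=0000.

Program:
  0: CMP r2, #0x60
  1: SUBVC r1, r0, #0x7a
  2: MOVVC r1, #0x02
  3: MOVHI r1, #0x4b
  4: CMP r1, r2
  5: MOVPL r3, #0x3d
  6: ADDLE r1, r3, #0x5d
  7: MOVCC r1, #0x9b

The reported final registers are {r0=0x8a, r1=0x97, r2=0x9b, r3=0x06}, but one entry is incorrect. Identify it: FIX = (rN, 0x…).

FIX = (r1, 0x9b)

[0] flags=0011 → (cmp)
[1] flags=0011 VC?F → skip
[2] flags=0011 VC?F → skip
[3] flags=0011 HI?T → r1=0x4b
[4] flags=1001 → (cmp)
[5] flags=1001 PL?F → skip
[6] flags=1001 LE?F → skip
[7] flags=1001 CC?T → r1=0x9b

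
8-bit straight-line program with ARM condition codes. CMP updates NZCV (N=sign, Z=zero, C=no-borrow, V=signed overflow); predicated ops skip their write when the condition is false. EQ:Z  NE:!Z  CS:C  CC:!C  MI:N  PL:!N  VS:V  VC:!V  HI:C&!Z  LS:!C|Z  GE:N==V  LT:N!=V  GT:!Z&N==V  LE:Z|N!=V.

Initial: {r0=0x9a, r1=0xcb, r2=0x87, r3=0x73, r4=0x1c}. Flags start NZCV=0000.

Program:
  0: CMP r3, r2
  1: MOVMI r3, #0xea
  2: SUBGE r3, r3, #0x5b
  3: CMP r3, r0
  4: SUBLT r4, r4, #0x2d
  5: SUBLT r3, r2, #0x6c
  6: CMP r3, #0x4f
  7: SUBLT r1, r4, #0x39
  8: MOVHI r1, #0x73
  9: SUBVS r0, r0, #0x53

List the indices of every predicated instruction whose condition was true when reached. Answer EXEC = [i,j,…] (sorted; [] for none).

EXEC = [1,2,4,5,7]

[0] flags=1001 → (cmp)
[1] flags=1001 MI?T → r3=0xea
[2] flags=1001 GE?T → r3=0x8f
[3] flags=1000 → (cmp)
[4] flags=1000 LT?T → r4=0xef
[5] flags=1000 LT?T → r3=0x1b
[6] flags=1000 → (cmp)
[7] flags=1000 LT?T → r1=0xb6
[8] flags=1000 HI?F → skip
[9] flags=1000 VS?F → skip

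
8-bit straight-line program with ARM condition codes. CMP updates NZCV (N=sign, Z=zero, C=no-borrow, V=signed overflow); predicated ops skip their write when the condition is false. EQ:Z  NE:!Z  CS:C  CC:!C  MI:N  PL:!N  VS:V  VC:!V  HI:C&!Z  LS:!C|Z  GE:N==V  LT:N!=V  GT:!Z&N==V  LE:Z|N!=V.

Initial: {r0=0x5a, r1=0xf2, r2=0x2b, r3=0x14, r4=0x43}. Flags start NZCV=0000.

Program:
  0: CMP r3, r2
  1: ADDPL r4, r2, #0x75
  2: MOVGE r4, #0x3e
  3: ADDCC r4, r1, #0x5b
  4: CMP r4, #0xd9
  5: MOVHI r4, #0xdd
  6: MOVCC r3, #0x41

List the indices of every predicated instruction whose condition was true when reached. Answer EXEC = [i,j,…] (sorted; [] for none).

0: ✓ CMP  NZCV=1000
1: · ADDPL
2: · MOVGE
3: ✓ ADDCC  r4←0x4d
4: ✓ CMP  NZCV=0000
5: · MOVHI
6: ✓ MOVCC  r3←0x41

EXEC = [3,6]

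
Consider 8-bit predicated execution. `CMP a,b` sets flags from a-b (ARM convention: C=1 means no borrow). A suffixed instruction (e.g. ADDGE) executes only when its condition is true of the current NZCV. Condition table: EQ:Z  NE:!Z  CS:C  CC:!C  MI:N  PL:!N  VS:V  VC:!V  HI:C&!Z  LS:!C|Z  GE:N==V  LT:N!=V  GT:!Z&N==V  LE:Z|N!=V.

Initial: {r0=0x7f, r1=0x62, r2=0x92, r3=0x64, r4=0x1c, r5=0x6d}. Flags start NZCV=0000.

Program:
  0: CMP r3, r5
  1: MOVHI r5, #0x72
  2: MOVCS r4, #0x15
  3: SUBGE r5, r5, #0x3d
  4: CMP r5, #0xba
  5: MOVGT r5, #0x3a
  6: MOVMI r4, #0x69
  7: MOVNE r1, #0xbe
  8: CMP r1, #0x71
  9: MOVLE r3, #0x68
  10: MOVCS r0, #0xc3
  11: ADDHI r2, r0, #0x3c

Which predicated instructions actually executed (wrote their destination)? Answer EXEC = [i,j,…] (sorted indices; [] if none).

[0] flags=1000 → (cmp)
[1] flags=1000 HI?F → skip
[2] flags=1000 CS?F → skip
[3] flags=1000 GE?F → skip
[4] flags=1001 → (cmp)
[5] flags=1001 GT?T → r5=0x3a
[6] flags=1001 MI?T → r4=0x69
[7] flags=1001 NE?T → r1=0xbe
[8] flags=0011 → (cmp)
[9] flags=0011 LE?T → r3=0x68
[10] flags=0011 CS?T → r0=0xc3
[11] flags=0011 HI?T → r2=0xff

EXEC = [5,6,7,9,10,11]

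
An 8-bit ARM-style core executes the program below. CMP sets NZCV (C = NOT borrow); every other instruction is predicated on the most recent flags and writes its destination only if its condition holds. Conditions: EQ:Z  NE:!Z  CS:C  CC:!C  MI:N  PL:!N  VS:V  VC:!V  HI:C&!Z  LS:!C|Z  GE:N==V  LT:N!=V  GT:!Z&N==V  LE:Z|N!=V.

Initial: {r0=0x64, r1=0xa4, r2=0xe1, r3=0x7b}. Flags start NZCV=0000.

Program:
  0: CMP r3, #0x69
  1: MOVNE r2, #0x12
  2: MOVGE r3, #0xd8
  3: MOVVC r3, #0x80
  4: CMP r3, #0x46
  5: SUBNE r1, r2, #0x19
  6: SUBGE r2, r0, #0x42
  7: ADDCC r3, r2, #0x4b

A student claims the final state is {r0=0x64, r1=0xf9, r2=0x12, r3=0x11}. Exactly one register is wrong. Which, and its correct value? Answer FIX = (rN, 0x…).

FIX = (r3, 0x80)

[0] flags=0010 → (cmp)
[1] flags=0010 NE?T → r2=0x12
[2] flags=0010 GE?T → r3=0xd8
[3] flags=0010 VC?T → r3=0x80
[4] flags=0011 → (cmp)
[5] flags=0011 NE?T → r1=0xf9
[6] flags=0011 GE?F → skip
[7] flags=0011 CC?F → skip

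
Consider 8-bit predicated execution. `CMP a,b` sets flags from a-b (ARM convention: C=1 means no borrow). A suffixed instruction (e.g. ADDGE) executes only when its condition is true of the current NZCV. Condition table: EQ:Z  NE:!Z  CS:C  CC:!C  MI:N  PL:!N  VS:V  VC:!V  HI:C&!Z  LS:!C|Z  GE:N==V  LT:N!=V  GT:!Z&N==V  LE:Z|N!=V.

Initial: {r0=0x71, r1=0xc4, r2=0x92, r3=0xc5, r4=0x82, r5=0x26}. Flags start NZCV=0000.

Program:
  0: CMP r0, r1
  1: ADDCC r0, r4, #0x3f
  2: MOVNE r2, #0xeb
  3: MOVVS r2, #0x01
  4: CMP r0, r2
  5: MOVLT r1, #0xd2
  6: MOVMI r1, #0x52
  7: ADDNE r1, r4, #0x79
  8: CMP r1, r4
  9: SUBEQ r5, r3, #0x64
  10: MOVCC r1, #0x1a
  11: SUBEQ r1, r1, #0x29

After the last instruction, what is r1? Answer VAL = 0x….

VAL = 0xfb

[0] flags=1001 → (cmp)
[1] flags=1001 CC?T → r0=0xc1
[2] flags=1001 NE?T → r2=0xeb
[3] flags=1001 VS?T → r2=0x01
[4] flags=1010 → (cmp)
[5] flags=1010 LT?T → r1=0xd2
[6] flags=1010 MI?T → r1=0x52
[7] flags=1010 NE?T → r1=0xfb
[8] flags=0010 → (cmp)
[9] flags=0010 EQ?F → skip
[10] flags=0010 CC?F → skip
[11] flags=0010 EQ?F → skip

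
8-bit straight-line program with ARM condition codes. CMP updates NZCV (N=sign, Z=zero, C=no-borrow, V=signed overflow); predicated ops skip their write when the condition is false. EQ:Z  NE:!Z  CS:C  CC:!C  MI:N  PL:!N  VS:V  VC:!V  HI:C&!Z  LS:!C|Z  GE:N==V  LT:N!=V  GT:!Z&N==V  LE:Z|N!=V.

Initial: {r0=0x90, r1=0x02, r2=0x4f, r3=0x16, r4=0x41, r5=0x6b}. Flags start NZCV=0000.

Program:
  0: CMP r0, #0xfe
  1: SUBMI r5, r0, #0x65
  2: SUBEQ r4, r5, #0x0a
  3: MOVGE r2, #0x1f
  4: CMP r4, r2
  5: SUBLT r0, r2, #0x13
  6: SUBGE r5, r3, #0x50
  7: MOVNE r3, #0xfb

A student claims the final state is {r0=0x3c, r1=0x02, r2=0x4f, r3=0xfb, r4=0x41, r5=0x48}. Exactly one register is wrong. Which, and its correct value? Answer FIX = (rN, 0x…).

FIX = (r5, 0x2b)

0: ✓ CMP  NZCV=1000
1: ✓ SUBMI  r5←0x2b
2: · SUBEQ
3: · MOVGE
4: ✓ CMP  NZCV=1000
5: ✓ SUBLT  r0←0x3c
6: · SUBGE
7: ✓ MOVNE  r3←0xfb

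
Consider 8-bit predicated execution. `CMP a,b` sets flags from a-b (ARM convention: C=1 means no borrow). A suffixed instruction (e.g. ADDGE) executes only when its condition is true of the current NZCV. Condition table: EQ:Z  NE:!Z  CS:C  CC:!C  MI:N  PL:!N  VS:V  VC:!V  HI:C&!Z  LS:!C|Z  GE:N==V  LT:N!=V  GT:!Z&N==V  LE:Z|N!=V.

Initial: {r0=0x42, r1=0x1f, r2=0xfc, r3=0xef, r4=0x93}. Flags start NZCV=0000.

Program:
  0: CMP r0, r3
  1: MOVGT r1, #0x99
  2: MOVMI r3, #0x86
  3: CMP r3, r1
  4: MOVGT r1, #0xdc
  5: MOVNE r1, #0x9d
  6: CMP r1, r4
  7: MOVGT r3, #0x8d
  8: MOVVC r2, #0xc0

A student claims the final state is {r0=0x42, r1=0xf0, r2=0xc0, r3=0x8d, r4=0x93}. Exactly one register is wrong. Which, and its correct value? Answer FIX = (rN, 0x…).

0: ✓ CMP  NZCV=0000
1: ✓ MOVGT  r1←0x99
2: · MOVMI
3: ✓ CMP  NZCV=0010
4: ✓ MOVGT  r1←0xdc
5: ✓ MOVNE  r1←0x9d
6: ✓ CMP  NZCV=0010
7: ✓ MOVGT  r3←0x8d
8: ✓ MOVVC  r2←0xc0

FIX = (r1, 0x9d)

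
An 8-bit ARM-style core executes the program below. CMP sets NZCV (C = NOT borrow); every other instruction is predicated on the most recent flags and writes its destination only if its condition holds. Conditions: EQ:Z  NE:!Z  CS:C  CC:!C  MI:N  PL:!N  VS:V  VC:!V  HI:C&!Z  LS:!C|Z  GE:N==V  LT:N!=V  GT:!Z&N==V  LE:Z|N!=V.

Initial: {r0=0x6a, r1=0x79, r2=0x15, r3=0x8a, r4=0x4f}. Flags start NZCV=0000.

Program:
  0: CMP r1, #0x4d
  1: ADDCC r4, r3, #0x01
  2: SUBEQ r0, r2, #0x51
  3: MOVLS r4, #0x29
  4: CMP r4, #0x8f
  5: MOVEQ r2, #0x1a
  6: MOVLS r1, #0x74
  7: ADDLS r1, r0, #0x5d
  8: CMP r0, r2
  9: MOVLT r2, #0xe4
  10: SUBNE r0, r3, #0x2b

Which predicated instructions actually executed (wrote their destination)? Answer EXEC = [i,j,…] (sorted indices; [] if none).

EXEC = [6,7,10]

[0] flags=0010 → (cmp)
[1] flags=0010 CC?F → skip
[2] flags=0010 EQ?F → skip
[3] flags=0010 LS?F → skip
[4] flags=1001 → (cmp)
[5] flags=1001 EQ?F → skip
[6] flags=1001 LS?T → r1=0x74
[7] flags=1001 LS?T → r1=0xc7
[8] flags=0010 → (cmp)
[9] flags=0010 LT?F → skip
[10] flags=0010 NE?T → r0=0x5f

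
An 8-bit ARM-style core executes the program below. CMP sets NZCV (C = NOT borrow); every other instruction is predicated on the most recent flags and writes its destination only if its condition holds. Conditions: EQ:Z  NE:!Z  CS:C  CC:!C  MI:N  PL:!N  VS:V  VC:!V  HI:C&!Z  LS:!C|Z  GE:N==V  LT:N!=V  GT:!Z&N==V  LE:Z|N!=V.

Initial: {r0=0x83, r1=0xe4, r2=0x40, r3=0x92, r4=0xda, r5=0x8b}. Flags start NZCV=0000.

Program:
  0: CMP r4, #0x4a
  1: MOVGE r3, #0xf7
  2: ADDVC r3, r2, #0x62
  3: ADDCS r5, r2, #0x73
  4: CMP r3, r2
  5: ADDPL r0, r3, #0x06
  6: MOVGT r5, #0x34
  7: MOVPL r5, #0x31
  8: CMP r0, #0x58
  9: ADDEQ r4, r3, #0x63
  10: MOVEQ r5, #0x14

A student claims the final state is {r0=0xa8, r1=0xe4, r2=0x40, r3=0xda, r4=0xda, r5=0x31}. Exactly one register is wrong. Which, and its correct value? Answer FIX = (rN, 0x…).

FIX = (r3, 0xa2)

[0] flags=1010 → (cmp)
[1] flags=1010 GE?F → skip
[2] flags=1010 VC?T → r3=0xa2
[3] flags=1010 CS?T → r5=0xb3
[4] flags=0011 → (cmp)
[5] flags=0011 PL?T → r0=0xa8
[6] flags=0011 GT?F → skip
[7] flags=0011 PL?T → r5=0x31
[8] flags=0011 → (cmp)
[9] flags=0011 EQ?F → skip
[10] flags=0011 EQ?F → skip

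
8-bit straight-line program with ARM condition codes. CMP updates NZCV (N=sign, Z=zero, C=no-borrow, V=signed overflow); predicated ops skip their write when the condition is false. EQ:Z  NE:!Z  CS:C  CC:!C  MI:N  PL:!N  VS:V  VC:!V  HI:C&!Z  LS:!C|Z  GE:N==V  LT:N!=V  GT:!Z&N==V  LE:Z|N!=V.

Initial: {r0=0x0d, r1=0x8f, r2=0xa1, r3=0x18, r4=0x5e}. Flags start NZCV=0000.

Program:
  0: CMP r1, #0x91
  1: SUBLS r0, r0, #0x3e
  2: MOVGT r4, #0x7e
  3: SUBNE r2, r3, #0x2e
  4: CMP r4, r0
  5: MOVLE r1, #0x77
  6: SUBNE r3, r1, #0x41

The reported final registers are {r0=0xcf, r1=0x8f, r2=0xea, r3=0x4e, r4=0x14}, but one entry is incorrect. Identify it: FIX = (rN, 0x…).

[0] flags=1000 → (cmp)
[1] flags=1000 LS?T → r0=0xcf
[2] flags=1000 GT?F → skip
[3] flags=1000 NE?T → r2=0xea
[4] flags=1001 → (cmp)
[5] flags=1001 LE?F → skip
[6] flags=1001 NE?T → r3=0x4e

FIX = (r4, 0x5e)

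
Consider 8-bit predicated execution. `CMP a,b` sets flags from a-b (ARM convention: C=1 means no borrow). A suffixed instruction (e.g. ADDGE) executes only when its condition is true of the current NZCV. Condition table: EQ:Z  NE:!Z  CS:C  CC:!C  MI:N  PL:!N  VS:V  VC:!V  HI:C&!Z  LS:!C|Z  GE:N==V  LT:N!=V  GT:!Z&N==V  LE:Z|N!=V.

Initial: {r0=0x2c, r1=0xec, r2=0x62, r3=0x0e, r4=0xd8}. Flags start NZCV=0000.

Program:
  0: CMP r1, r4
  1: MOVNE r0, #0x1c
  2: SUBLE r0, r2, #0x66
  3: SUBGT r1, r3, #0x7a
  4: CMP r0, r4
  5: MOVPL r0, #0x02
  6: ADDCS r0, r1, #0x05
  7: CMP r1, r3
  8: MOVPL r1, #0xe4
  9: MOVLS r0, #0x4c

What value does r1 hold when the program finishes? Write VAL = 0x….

VAL = 0x94

0: ✓ CMP  NZCV=0010
1: ✓ MOVNE  r0←0x1c
2: · SUBLE
3: ✓ SUBGT  r1←0x94
4: ✓ CMP  NZCV=0000
5: ✓ MOVPL  r0←0x02
6: · ADDCS
7: ✓ CMP  NZCV=1010
8: · MOVPL
9: · MOVLS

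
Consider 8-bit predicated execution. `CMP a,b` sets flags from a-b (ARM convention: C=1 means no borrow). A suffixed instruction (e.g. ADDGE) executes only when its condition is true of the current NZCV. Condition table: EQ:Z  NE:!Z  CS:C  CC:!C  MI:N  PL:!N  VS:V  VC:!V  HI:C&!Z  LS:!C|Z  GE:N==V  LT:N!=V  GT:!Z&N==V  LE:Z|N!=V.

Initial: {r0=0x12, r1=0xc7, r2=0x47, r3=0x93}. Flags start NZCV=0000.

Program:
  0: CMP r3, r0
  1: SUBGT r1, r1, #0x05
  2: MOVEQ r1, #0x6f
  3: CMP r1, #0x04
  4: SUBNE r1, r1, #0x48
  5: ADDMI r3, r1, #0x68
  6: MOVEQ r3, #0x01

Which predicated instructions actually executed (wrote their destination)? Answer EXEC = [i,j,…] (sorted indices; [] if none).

EXEC = [4,5]

0: ✓ CMP  NZCV=1010
1: · SUBGT
2: · MOVEQ
3: ✓ CMP  NZCV=1010
4: ✓ SUBNE  r1←0x7f
5: ✓ ADDMI  r3←0xe7
6: · MOVEQ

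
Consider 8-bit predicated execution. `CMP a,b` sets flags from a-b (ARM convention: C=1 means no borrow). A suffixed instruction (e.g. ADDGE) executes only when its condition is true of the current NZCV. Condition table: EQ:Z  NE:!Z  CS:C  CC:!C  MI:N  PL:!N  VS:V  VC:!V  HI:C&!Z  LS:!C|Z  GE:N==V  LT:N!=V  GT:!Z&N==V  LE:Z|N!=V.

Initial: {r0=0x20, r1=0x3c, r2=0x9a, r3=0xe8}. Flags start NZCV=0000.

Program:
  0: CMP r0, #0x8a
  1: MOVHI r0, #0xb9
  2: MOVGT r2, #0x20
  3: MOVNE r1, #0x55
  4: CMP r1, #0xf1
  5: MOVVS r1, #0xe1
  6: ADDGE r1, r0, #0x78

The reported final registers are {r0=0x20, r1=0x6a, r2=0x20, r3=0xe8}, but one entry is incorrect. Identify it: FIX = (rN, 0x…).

FIX = (r1, 0x98)

[0] flags=1001 → (cmp)
[1] flags=1001 HI?F → skip
[2] flags=1001 GT?T → r2=0x20
[3] flags=1001 NE?T → r1=0x55
[4] flags=0000 → (cmp)
[5] flags=0000 VS?F → skip
[6] flags=0000 GE?T → r1=0x98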